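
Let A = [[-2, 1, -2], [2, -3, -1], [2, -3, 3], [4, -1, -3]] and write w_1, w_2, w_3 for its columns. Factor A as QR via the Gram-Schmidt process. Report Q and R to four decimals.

Q = [[-0.3780, -0.0984, -0.6431], [0.3780, -0.5905, -0.5702], [0.3780, -0.5905, 0.4416], [0.7559, 0.5413, -0.2573]], R = [[5.2915, -3.4017, -0.7559], [0.0000, 2.9032, -2.6080], [0.0000, 0.0000, 3.9531]]

e_1 = w_1/‖w_1‖ = (-2, 2, 2, 4)/5.2915 = (-0.3780, 0.3780, 0.3780, 0.7559).
r_{12} = e_1·w_2 = -3.4017.
u_2 = w_2 + 3.4017·e_1 = (-0.2857, -1.7143, -1.7143, 1.5714).
‖u_2‖ = 2.9032, so e_2 = (-0.0984, -0.5905, -0.5905, 0.5413).
r_{13} = e_1·w_3 = -0.7559; r_{23} = e_2·w_3 = -2.6080.
u_3 = w_3 + 0.7559·e_1 + 2.6080·e_2 = (-2.5424, -2.2542, 1.7458, -1.0169).
‖u_3‖ = 3.9531, so e_3 = (-0.6431, -0.5702, 0.4416, -0.2573).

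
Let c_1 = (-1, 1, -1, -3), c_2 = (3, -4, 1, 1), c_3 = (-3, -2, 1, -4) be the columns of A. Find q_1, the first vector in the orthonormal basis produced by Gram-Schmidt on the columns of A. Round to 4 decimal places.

q_1 = (-0.2887, 0.2887, -0.2887, -0.8660)

c_1 = (-1, 1, -1, -3); ‖c_1‖ = 3.4641, so q_1 = (-0.2887, 0.2887, -0.2887, -0.8660).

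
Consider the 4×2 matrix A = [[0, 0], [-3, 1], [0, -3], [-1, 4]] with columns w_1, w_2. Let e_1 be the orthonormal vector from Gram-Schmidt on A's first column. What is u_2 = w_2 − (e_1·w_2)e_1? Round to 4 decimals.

u_2 = (0.0000, -1.1000, -3.0000, 3.3000)

e_1 = w_1/‖w_1‖ = (0, -3, 0, -1)/3.1623 = (0.0000, -0.9487, 0.0000, -0.3162).
r_{12} = e_1·w_2 = -2.2136.
u_2 = w_2 + 2.2136·e_1 = (0.0000, -1.1000, -3.0000, 3.3000).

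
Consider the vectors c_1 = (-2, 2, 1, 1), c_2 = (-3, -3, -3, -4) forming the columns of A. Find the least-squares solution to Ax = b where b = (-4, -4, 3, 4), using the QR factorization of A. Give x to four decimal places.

x = (0.7717, 0.1024)

c_1 = (-2, 2, 1, 1); ‖c_1‖ = 3.1623, so e_1 = (-0.6325, 0.6325, 0.3162, 0.3162).
e_1·c_2 = (-0.6325)·(-3) + 0.6325·(-3) + 0.3162·(-3) + 0.3162·(-4) = -2.2136.
u_2 = c_2 + 2.2136·e_1 = (-4.4000, -1.6000, -2.3000, -3.3000).
‖u_2‖ = 6.1725, so e_2 = (-0.7128, -0.2592, -0.3726, -0.5346).
Qᵀb = (2.2136, 0.6318).
Back-substitute: x_2 = 0.6318/6.1725 = 0.1024.
x_1 = (2.2136 + 2.2136·0.1024)/3.1623 = 0.7717.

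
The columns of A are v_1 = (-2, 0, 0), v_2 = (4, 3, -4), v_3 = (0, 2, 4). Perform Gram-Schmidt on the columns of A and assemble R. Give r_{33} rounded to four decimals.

v_1 = (-2, 0, 0); ‖v_1‖ = 2.0000, so q_1 = (-1.0000, 0.0000, 0.0000).
q_1·v_2 = (-1.0000)·4 + 0.0000·3 + 0.0000·(-4) = -4.0000.
u_2 = v_2 + 4.0000·q_1 = (0.0000, 3.0000, -4.0000).
‖u_2‖ = 5.0000, so q_2 = (0.0000, 0.6000, -0.8000).
q_1·v_3 = (-1.0000)·0 + 0.0000·2 + 0.0000·4 = 0.0000; q_2·v_3 = 0.0000·0 + 0.6000·2 + (-0.8000)·4 = -2.0000.
u_3 = v_3 + 0.0000·q_1 + 2.0000·q_2 = (0.0000, 3.2000, 2.4000).
r_{33} = ‖u_3‖ = 4.0000.

r_{33} = 4.0000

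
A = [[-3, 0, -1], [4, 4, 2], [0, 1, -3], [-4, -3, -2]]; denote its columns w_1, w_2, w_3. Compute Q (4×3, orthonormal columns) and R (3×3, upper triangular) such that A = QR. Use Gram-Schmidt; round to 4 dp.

Q = [[-0.4685, 0.7812, 0.3332], [0.6247, 0.4836, 0.1738], [0.0000, 0.3813, -0.9236], [-0.6247, -0.1023, -0.0761]], R = [[6.4031, 4.3729, 2.9673], [0.0000, 2.6226, -0.7533], [0.0000, 0.0000, 2.9373]]

e_1 = w_1/‖w_1‖ = (-3, 4, 0, -4)/6.4031 = (-0.4685, 0.6247, 0.0000, -0.6247).
r_{12} = e_1·w_2 = 4.3729.
u_2 = w_2 − 4.3729·e_1 = (2.0488, 1.2683, 1.0000, -0.2683).
‖u_2‖ = 2.6226, so e_2 = (0.7812, 0.4836, 0.3813, -0.1023).
r_{13} = e_1·w_3 = 2.9673; r_{23} = e_2·w_3 = -0.7533.
u_3 = w_3 − 2.9673·e_1 + 0.7533·e_2 = (0.9787, 0.5106, -2.7128, -0.2234).
‖u_3‖ = 2.9373, so e_3 = (0.3332, 0.1738, -0.9236, -0.0761).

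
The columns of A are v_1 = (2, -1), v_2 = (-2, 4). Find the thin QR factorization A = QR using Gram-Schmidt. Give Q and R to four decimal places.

q_1 = v_1/‖v_1‖ = (2, -1)/2.2361 = (0.8944, -0.4472).
r_{12} = q_1·v_2 = -3.5777.
u_2 = v_2 + 3.5777·q_1 = (1.2000, 2.4000).
‖u_2‖ = 2.6833, so q_2 = (0.4472, 0.8944).

Q = [[0.8944, 0.4472], [-0.4472, 0.8944]], R = [[2.2361, -3.5777], [0.0000, 2.6833]]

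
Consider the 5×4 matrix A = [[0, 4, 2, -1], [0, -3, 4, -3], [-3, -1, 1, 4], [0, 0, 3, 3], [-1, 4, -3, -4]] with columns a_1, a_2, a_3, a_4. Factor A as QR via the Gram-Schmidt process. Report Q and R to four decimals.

Q = [[0.0000, 0.6179, 0.6394, -0.0016], [0.0000, -0.4635, 0.4912, -0.7349], [-0.9487, -0.2008, 0.0834, 0.1691], [0.0000, 0.0000, 0.5295, 0.4172], [-0.3162, 0.6025, -0.2502, -0.5073]], R = [[3.1623, -0.3162, 0.0000, -2.5298], [0.0000, 6.4730, -2.6263, -2.4409], [0.0000, 0.0000, 5.6659, 0.8100], [0.0000, 0.0000, 0.0000, 6.1633]]

a_1 = (0, 0, -3, 0, -1); ‖a_1‖ = 3.1623, so q_1 = (0.0000, 0.0000, -0.9487, 0.0000, -0.3162).
q_1·a_2 = 0.0000·4 + 0.0000·(-3) + (-0.9487)·(-1) + 0.0000·0 + (-0.3162)·4 = -0.3162.
u_2 = a_2 + 0.3162·q_1 = (4.0000, -3.0000, -1.3000, 0.0000, 3.9000).
‖u_2‖ = 6.4730, so q_2 = (0.6179, -0.4635, -0.2008, 0.0000, 0.6025).
q_1·a_3 = 0.0000·2 + 0.0000·4 + (-0.9487)·1 + 0.0000·3 + (-0.3162)·(-3) = 0.0000; q_2·a_3 = 0.6179·2 + (-0.4635)·4 + (-0.2008)·1 + 0.0000·3 + 0.6025·(-3) = -2.6263.
u_3 = a_3 − 0.0000·q_1 + 2.6263·q_2 = (3.6229, 2.7828, 0.4726, 3.0000, -1.4177).
‖u_3‖ = 5.6659, so q_3 = (0.6394, 0.4912, 0.0834, 0.5295, -0.2502).
q_1·a_4 = 0.0000·(-1) + 0.0000·(-3) + (-0.9487)·4 + 0.0000·3 + (-0.3162)·(-4) = -2.5298; q_2·a_4 = 0.6179·(-1) + (-0.4635)·(-3) + (-0.2008)·4 + 0.0000·3 + 0.6025·(-4) = -2.4409; q_3·a_4 = 0.6394·(-1) + 0.4912·(-3) + 0.0834·4 + 0.5295·3 + (-0.2502)·(-4) = 0.8100.
u_4 = a_4 + 2.5298·q_1 + 2.4409·q_2 − 0.8100·q_3 = (-0.0096, -4.5291, 1.0422, 2.5711, -3.1267).
‖u_4‖ = 6.1633, so q_4 = (-0.0016, -0.7349, 0.1691, 0.4172, -0.5073).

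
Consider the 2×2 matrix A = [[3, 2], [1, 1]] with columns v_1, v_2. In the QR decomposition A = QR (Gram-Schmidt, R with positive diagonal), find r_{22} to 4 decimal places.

r_{22} = 0.3162

v_1 = (3, 1); ‖v_1‖ = 3.1623, so q_1 = (0.9487, 0.3162).
q_1·v_2 = 0.9487·2 + 0.3162·1 = 2.2136.
u_2 = v_2 − 2.2136·q_1 = (-0.1000, 0.3000).
r_{22} = ‖u_2‖ = 0.3162.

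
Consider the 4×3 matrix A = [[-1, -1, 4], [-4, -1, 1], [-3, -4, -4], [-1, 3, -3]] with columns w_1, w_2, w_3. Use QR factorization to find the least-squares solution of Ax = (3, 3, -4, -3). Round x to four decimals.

w_1 = (-1, -4, -3, -1); ‖w_1‖ = 5.1962, so e_1 = (-0.1925, -0.7698, -0.5774, -0.1925).
e_1·w_2 = (-0.1925)·(-1) + (-0.7698)·(-1) + (-0.5774)·(-4) + (-0.1925)·3 = 2.6943.
u_2 = w_2 − 2.6943·e_1 = (-0.4815, 1.0741, -2.4444, 3.5185).
‖u_2‖ = 4.4431, so e_2 = (-0.1084, 0.2417, -0.5502, 0.7919).
e_1·w_3 = (-0.1925)·4 + (-0.7698)·1 + (-0.5774)·(-4) + (-0.1925)·(-3) = 1.3472; e_2·w_3 = (-0.1084)·4 + 0.2417·1 + (-0.5502)·(-4) + 0.7919·(-3) = -0.3668.
u_3 = w_3 − 1.3472·e_1 + 0.3668·e_2 = (4.2195, 2.1257, -3.4240, -2.4503).
‖u_3‖ = 6.3286, so e_3 = (0.6667, 0.3359, -0.5410, -0.3872).
Qᵀb = (0.0000, 0.2251, 6.3336).
Back-substitute: x_3 = 6.3336/6.3286 = 1.0008.
x_2 = (0.2251 + 0.3668·1.0008)/4.4431 = 0.1333.
x_1 = (0.0000 − 2.6943·0.1333 − 1.3472·1.0008)/5.1962 = -0.3286.

x = (-0.3286, 0.1333, 1.0008)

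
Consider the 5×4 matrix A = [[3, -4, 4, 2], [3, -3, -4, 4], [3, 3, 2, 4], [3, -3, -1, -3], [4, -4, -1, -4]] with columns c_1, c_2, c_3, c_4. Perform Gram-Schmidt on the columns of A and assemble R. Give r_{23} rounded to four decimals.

c_1 = (3, 3, 3, 3, 4); ‖c_1‖ = 7.2111, so e_1 = (0.4160, 0.4160, 0.4160, 0.4160, 0.5547).
e_1·c_2 = 0.4160·(-4) + 0.4160·(-3) + 0.4160·3 + 0.4160·(-3) + 0.5547·(-4) = -5.1310.
u_2 = c_2 + 5.1310·e_1 = (-1.8654, -0.8654, 5.1346, -0.8654, -1.1538).
‖u_2‖ = 5.7160, so e_2 = (-0.3263, -0.1514, 0.8983, -0.1514, -0.2019).
r_{23} = e_2·c_3 = 1.4500.

r_{23} = 1.4500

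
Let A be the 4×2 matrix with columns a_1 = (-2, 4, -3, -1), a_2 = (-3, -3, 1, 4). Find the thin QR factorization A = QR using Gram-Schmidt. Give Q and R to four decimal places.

Q = [[-0.3651, -0.7135], [0.7303, -0.2337], [-0.5477, -0.0554], [-0.1826, 0.6582]], R = [[5.4772, -2.3735], [0.0000, 5.4191]]

a_1 = (-2, 4, -3, -1); ‖a_1‖ = 5.4772, so q_1 = (-0.3651, 0.7303, -0.5477, -0.1826).
q_1·a_2 = (-0.3651)·(-3) + 0.7303·(-3) + (-0.5477)·1 + (-0.1826)·4 = -2.3735.
u_2 = a_2 + 2.3735·q_1 = (-3.8667, -1.2667, -0.3000, 3.5667).
‖u_2‖ = 5.4191, so q_2 = (-0.7135, -0.2337, -0.0554, 0.6582).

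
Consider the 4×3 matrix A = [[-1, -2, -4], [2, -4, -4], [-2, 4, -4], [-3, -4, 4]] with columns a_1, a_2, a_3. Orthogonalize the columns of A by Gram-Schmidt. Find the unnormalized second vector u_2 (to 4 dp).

u_2 = (-2.1111, -3.7778, 3.7778, -4.3333)

e_1 = a_1/‖a_1‖ = (-1, 2, -2, -3)/4.2426 = (-0.2357, 0.4714, -0.4714, -0.7071).
r_{12} = e_1·a_2 = -0.4714.
u_2 = a_2 + 0.4714·e_1 = (-2.1111, -3.7778, 3.7778, -4.3333).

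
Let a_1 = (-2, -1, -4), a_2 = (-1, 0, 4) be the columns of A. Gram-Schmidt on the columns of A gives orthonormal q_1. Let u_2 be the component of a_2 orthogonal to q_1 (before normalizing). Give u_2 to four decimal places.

a_1 = (-2, -1, -4); ‖a_1‖ = 4.5826, so q_1 = (-0.4364, -0.2182, -0.8729).
q_1·a_2 = (-0.4364)·(-1) + (-0.2182)·0 + (-0.8729)·4 = -3.0551.
u_2 = a_2 + 3.0551·q_1 = (-2.3333, -0.6667, 1.3333).

u_2 = (-2.3333, -0.6667, 1.3333)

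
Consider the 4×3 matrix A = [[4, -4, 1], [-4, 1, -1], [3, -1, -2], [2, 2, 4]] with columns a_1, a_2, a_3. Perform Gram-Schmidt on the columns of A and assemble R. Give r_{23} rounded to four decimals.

r_{23} = 2.4667

a_1 = (4, -4, 3, 2); ‖a_1‖ = 6.7082, so e_1 = (0.5963, -0.5963, 0.4472, 0.2981).
e_1·a_2 = 0.5963·(-4) + (-0.5963)·1 + 0.4472·(-1) + 0.2981·2 = -2.8324.
u_2 = a_2 + 2.8324·e_1 = (-2.3111, -0.6889, 0.2667, 2.8444).
‖u_2‖ = 3.7387, so e_2 = (-0.6182, -0.1843, 0.0713, 0.7608).
r_{23} = e_2·a_3 = 2.4667.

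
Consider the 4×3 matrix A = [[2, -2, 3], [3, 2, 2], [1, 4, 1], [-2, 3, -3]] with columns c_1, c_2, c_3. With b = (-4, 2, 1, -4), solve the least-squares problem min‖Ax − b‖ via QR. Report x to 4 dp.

c_1 = (2, 3, 1, -2); ‖c_1‖ = 4.2426, so q_1 = (0.4714, 0.7071, 0.2357, -0.4714).
q_1·c_2 = 0.4714·(-2) + 0.7071·2 + 0.2357·4 + (-0.4714)·3 = 0.0000.
u_2 = c_2 + 0.0000·q_1 = (-2.0000, 2.0000, 4.0000, 3.0000).
‖u_2‖ = 5.7446, so q_2 = (-0.3482, 0.3482, 0.6963, 0.5222).
q_1·c_3 = 0.4714·3 + 0.7071·2 + 0.2357·1 + (-0.4714)·(-3) = 4.4783; q_2·c_3 = (-0.3482)·3 + 0.3482·2 + 0.6963·1 + 0.5222·(-3) = -1.2185.
u_3 = c_3 − 4.4783·q_1 + 1.2185·q_2 = (0.4646, -0.7424, 0.7929, -0.2525).
‖u_3‖ = 1.2081, so q_3 = (0.3846, -0.6145, 0.6563, -0.2090).
Qᵀb = (1.6499, 0.6963, -1.2750).
Back-substitute: x_3 = -1.2750/1.2081 = -1.0554.
x_2 = (0.6963 + 1.2185·(-1.0554))/5.7446 = -0.1027.
x_1 = (1.6499 + 0.0000·(-0.1027) − 4.4783·(-1.0554))/4.2426 = 1.5029.

x = (1.5029, -0.1027, -1.0554)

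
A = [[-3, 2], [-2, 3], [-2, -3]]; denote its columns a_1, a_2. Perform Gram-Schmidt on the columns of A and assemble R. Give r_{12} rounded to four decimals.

r_{12} = -1.4552

q_1 = a_1/‖a_1‖ = (-3, -2, -2)/4.1231 = (-0.7276, -0.4851, -0.4851).
r_{12} = q_1·a_2 = -1.4552.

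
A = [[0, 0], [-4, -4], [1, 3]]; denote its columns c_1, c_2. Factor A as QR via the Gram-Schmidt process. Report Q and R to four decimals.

Q = [[0.0000, 0.0000], [-0.9701, 0.2425], [0.2425, 0.9701]], R = [[4.1231, 4.6082], [0.0000, 1.9403]]

e_1 = c_1/‖c_1‖ = (0, -4, 1)/4.1231 = (0.0000, -0.9701, 0.2425).
r_{12} = e_1·c_2 = 4.6082.
u_2 = c_2 − 4.6082·e_1 = (0.0000, 0.4706, 1.8824).
‖u_2‖ = 1.9403, so e_2 = (0.0000, 0.2425, 0.9701).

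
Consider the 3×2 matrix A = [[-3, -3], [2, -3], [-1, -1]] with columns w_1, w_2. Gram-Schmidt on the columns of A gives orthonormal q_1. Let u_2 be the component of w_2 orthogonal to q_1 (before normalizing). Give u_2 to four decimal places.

u_2 = (-2.1429, -3.5714, -0.7143)

w_1 = (-3, 2, -1); ‖w_1‖ = 3.7417, so q_1 = (-0.8018, 0.5345, -0.2673).
q_1·w_2 = (-0.8018)·(-3) + 0.5345·(-3) + (-0.2673)·(-1) = 1.0690.
u_2 = w_2 − 1.0690·q_1 = (-2.1429, -3.5714, -0.7143).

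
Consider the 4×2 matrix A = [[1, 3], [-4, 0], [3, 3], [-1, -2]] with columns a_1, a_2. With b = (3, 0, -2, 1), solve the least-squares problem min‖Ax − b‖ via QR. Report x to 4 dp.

a_1 = (1, -4, 3, -1); ‖a_1‖ = 5.1962, so q_1 = (0.1925, -0.7698, 0.5774, -0.1925).
q_1·a_2 = 0.1925·3 + (-0.7698)·0 + 0.5774·3 + (-0.1925)·(-2) = 2.6943.
u_2 = a_2 − 2.6943·q_1 = (2.4815, 2.0741, 1.4444, -1.4815).
‖u_2‖ = 3.8394, so q_2 = (0.6463, 0.5402, 0.3762, -0.3859).
Qᵀb = (-0.7698, 0.8007).
Back-substitute: x_2 = 0.8007/3.8394 = 0.2085.
x_1 = (-0.7698 − 2.6943·0.2085)/5.1962 = -0.2563.

x = (-0.2563, 0.2085)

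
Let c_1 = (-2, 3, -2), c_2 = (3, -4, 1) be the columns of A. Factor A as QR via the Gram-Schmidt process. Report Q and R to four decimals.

Q = [[-0.4851, 0.4117], [0.7276, -0.2994], [-0.4851, -0.8608]], R = [[4.1231, -4.8507], [0.0000, 1.5718]]

e_1 = c_1/‖c_1‖ = (-2, 3, -2)/4.1231 = (-0.4851, 0.7276, -0.4851).
r_{12} = e_1·c_2 = -4.8507.
u_2 = c_2 + 4.8507·e_1 = (0.6471, -0.4706, -1.3529).
‖u_2‖ = 1.5718, so e_2 = (0.4117, -0.2994, -0.8608).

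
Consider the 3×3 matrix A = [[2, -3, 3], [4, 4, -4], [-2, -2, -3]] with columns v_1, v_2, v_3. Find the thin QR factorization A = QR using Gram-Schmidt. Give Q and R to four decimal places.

v_1 = (2, 4, -2); ‖v_1‖ = 4.8990, so e_1 = (0.4082, 0.8165, -0.4082).
e_1·v_2 = 0.4082·(-3) + 0.8165·4 + (-0.4082)·(-2) = 2.8577.
u_2 = v_2 − 2.8577·e_1 = (-4.1667, 1.6667, -0.8333).
‖u_2‖ = 4.5644, so e_2 = (-0.9129, 0.3651, -0.1826).
e_1·v_3 = 0.4082·3 + 0.8165·(-4) + (-0.4082)·(-3) = -0.8165; e_2·v_3 = (-0.9129)·3 + 0.3651·(-4) + (-0.1826)·(-3) = -3.6515.
u_3 = v_3 + 0.8165·e_1 + 3.6515·e_2 = (0.0000, -2.0000, -4.0000).
‖u_3‖ = 4.4721, so e_3 = (0.0000, -0.4472, -0.8944).

Q = [[0.4082, -0.9129, 0.0000], [0.8165, 0.3651, -0.4472], [-0.4082, -0.1826, -0.8944]], R = [[4.8990, 2.8577, -0.8165], [0.0000, 4.5644, -3.6515], [0.0000, 0.0000, 4.4721]]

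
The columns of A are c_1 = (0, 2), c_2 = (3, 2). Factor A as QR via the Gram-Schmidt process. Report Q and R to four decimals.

Q = [[0.0000, 1.0000], [1.0000, 0.0000]], R = [[2.0000, 2.0000], [0.0000, 3.0000]]

c_1 = (0, 2); ‖c_1‖ = 2.0000, so q_1 = (0.0000, 1.0000).
q_1·c_2 = 0.0000·3 + 1.0000·2 = 2.0000.
u_2 = c_2 − 2.0000·q_1 = (3.0000, 0.0000).
‖u_2‖ = 3.0000, so q_2 = (1.0000, 0.0000).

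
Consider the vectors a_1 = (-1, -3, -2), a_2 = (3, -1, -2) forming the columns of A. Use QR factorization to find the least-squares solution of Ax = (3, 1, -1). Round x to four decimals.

q_1 = a_1/‖a_1‖ = (-1, -3, -2)/3.7417 = (-0.2673, -0.8018, -0.5345).
r_{12} = q_1·a_2 = 1.0690.
u_2 = a_2 − 1.0690·q_1 = (3.2857, -0.1429, -1.4286).
‖u_2‖ = 3.5857, so q_2 = (0.9163, -0.0398, -0.3984).
Qᵀb = (-1.0690, 3.1076).
Back-substitute: x_2 = 3.1076/3.5857 = 0.8667.
x_1 = (-1.0690 − 1.0690·0.8667)/3.7417 = -0.5333.

x = (-0.5333, 0.8667)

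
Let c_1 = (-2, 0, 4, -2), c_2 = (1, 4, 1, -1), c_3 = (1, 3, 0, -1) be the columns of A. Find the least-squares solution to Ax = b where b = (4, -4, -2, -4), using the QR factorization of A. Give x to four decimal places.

x = (0.8235, -6.9412, 8.4706)

q_1 = c_1/‖c_1‖ = (-2, 0, 4, -2)/4.8990 = (-0.4082, 0.0000, 0.8165, -0.4082).
r_{12} = q_1·c_2 = 0.8165.
u_2 = c_2 − 0.8165·q_1 = (1.3333, 4.0000, 0.3333, -0.6667).
‖u_2‖ = 4.2817, so q_2 = (0.3114, 0.9342, 0.0778, -0.1557).
r_{13} = q_1·c_3 = 0.0000; r_{23} = q_2·c_3 = 3.2697.
u_3 = c_3 + 0.0000·q_1 − 3.2697·q_2 = (-0.0182, -0.0545, -0.2545, -0.4909).
‖u_3‖ = 0.5560, so q_3 = (-0.0327, -0.0981, -0.4578, -0.8830).
Qᵀb = (-1.6330, -2.0241, 4.7093).
Back-substitute: x_3 = 4.7093/0.5560 = 8.4706.
x_2 = (-2.0241 − 3.2697·8.4706)/4.2817 = -6.9412.
x_1 = (-1.6330 − 0.8165·(-6.9412) + 0.0000·8.4706)/4.8990 = 0.8235.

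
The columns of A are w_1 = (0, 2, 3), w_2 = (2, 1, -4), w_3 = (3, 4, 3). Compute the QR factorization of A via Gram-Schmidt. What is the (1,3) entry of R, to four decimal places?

r_{13} = 4.7150

q_1 = w_1/‖w_1‖ = (0, 2, 3)/3.6056 = (0.0000, 0.5547, 0.8321).
r_{13} = q_1·w_3 = 4.7150.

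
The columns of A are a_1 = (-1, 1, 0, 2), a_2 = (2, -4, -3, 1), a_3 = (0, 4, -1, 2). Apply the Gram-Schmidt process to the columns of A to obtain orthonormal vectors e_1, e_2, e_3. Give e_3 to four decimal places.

a_1 = (-1, 1, 0, 2); ‖a_1‖ = 2.4495, so e_1 = (-0.4082, 0.4082, 0.0000, 0.8165).
e_1·a_2 = (-0.4082)·2 + 0.4082·(-4) + 0.0000·(-3) + 0.8165·1 = -1.6330.
u_2 = a_2 + 1.6330·e_1 = (1.3333, -3.3333, -3.0000, 2.3333).
‖u_2‖ = 5.2281, so e_2 = (0.2550, -0.6376, -0.5738, 0.4463).
e_1·a_3 = (-0.4082)·0 + 0.4082·4 + 0.0000·(-1) + 0.8165·2 = 3.2660; e_2·a_3 = 0.2550·0 + (-0.6376)·4 + (-0.5738)·(-1) + 0.4463·2 = -1.0839.
u_3 = a_3 − 3.2660·e_1 + 1.0839·e_2 = (1.6098, 1.9756, -1.6220, -0.1829).
‖u_3‖ = 3.0263, so e_3 = (0.5319, 0.6528, -0.5360, -0.0604).

e_3 = (0.5319, 0.6528, -0.5360, -0.0604)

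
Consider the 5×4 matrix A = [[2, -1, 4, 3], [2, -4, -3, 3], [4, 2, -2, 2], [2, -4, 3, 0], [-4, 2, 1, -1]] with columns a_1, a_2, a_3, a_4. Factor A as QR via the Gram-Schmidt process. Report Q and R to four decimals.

q_1 = a_1/‖a_1‖ = (2, 2, 4, 2, -4)/6.6332 = (0.3015, 0.3015, 0.6030, 0.3015, -0.6030).
r_{12} = q_1·a_2 = -2.7136.
u_2 = a_2 + 2.7136·q_1 = (-0.1818, -3.1818, 3.6364, -3.1818, 0.3636).
‖u_2‖ = 5.7997, so q_2 = (-0.0313, -0.5486, 0.6270, -0.5486, 0.0627).
r_{13} = q_1·a_3 = -0.6030; r_{23} = q_2·a_3 = -1.3167.
u_3 = a_3 + 0.6030·q_1 + 1.3167·q_2 = (4.1405, -3.5405, -0.8108, 2.4595, 0.7189).
‖u_3‖ = 6.0748, so q_3 = (0.6816, -0.5828, -0.1335, 0.4049, 0.1183).
r_{14} = q_1·a_4 = 3.6181; r_{24} = q_2·a_4 = -0.5486; r_{34} = q_3·a_4 = -0.0890.
u_4 = a_4 − 3.6181·q_1 + 0.5486·q_2 + 0.0890·q_3 = (1.9525, 1.5562, 0.1503, -1.3559, 1.2267).
‖u_4‖ = 3.0984, so q_4 = (0.6302, 0.5023, 0.0485, -0.4376, 0.3959).

Q = [[0.3015, -0.0313, 0.6816, 0.6302], [0.3015, -0.5486, -0.5828, 0.5023], [0.6030, 0.6270, -0.1335, 0.0485], [0.3015, -0.5486, 0.4049, -0.4376], [-0.6030, 0.0627, 0.1183, 0.3959]], R = [[6.6332, -2.7136, -0.6030, 3.6181], [0.0000, 5.7997, -1.3167, -0.5486], [0.0000, 0.0000, 6.0748, -0.0890], [0.0000, 0.0000, 0.0000, 3.0984]]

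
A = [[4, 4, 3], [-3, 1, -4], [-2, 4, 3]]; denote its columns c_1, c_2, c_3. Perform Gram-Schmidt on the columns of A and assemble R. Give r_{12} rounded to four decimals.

r_{12} = 0.9285

c_1 = (4, -3, -2); ‖c_1‖ = 5.3852, so e_1 = (0.7428, -0.5571, -0.3714).
r_{12} = e_1·c_2 = 0.9285.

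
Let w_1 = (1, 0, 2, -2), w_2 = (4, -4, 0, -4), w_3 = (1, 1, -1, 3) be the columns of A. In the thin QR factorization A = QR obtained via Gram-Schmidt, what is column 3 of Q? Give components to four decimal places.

q_1 = w_1/‖w_1‖ = (1, 0, 2, -2)/3.0000 = (0.3333, 0.0000, 0.6667, -0.6667).
r_{12} = q_1·w_2 = 4.0000.
u_2 = w_2 − 4.0000·q_1 = (2.6667, -4.0000, -2.6667, -1.3333).
‖u_2‖ = 5.6569, so q_2 = (0.4714, -0.7071, -0.4714, -0.2357).
r_{13} = q_1·w_3 = -2.3333; r_{23} = q_2·w_3 = -0.4714.
u_3 = w_3 + 2.3333·q_1 + 0.4714·q_2 = (2.0000, 0.6667, 0.3333, 1.3333).
‖u_3‖ = 2.5166, so q_3 = (0.7947, 0.2649, 0.1325, 0.5298).

q_3 = (0.7947, 0.2649, 0.1325, 0.5298)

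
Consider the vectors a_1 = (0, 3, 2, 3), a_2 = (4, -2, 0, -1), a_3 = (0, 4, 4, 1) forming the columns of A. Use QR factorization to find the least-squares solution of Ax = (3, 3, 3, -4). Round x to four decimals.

a_1 = (0, 3, 2, 3); ‖a_1‖ = 4.6904, so q_1 = (0.0000, 0.6396, 0.4264, 0.6396).
q_1·a_2 = 0.0000·4 + 0.6396·(-2) + 0.4264·0 + 0.6396·(-1) = -1.9188.
u_2 = a_2 + 1.9188·q_1 = (4.0000, -0.7727, 0.8182, 0.2273).
‖u_2‖ = 4.1615, so q_2 = (0.9612, -0.1857, 0.1966, 0.0546).
q_1·a_3 = 0.0000·0 + 0.6396·4 + 0.4264·4 + 0.6396·1 = 4.9036; q_2·a_3 = 0.9612·0 + (-0.1857)·4 + 0.1966·4 + 0.0546·1 = 0.0983.
u_3 = a_3 − 4.9036·q_1 − 0.0983·q_2 = (-0.0945, 0.8819, 1.8898, -2.1417).
‖u_3‖ = 2.9908, so q_3 = (-0.0316, 0.2949, 0.6319, -0.7161).
Qᵀb = (0.6396, 2.6979, 5.5498).
Back-substitute: x_3 = 5.5498/2.9908 = 1.8556.
x_2 = (2.6979 − 0.0983·1.8556)/4.1615 = 0.6045.
x_1 = (0.6396 + 1.9188·0.6045 − 4.9036·1.8556)/4.6904 = -1.5563.

x = (-1.5563, 0.6045, 1.8556)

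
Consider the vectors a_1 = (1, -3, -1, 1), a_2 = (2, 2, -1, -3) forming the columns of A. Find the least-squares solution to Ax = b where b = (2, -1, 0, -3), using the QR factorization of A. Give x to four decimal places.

a_1 = (1, -3, -1, 1); ‖a_1‖ = 3.4641, so q_1 = (0.2887, -0.8660, -0.2887, 0.2887).
q_1·a_2 = 0.2887·2 + (-0.8660)·2 + (-0.2887)·(-1) + 0.2887·(-3) = -1.7321.
u_2 = a_2 + 1.7321·q_1 = (2.5000, 0.5000, -1.5000, -2.5000).
‖u_2‖ = 3.8730, so q_2 = (0.6455, 0.1291, -0.3873, -0.6455).
Qᵀb = (0.5774, 3.0984).
Back-substitute: x_2 = 3.0984/3.8730 = 0.8000.
x_1 = (0.5774 + 1.7321·0.8000)/3.4641 = 0.5667.

x = (0.5667, 0.8000)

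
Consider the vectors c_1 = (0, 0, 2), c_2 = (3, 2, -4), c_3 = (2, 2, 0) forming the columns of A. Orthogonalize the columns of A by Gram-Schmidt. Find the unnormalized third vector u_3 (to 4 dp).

u_3 = (-0.3077, 0.4615, 0.0000)

c_1 = (0, 0, 2); ‖c_1‖ = 2.0000, so q_1 = (0.0000, 0.0000, 1.0000).
q_1·c_2 = 0.0000·3 + 0.0000·2 + 1.0000·(-4) = -4.0000.
u_2 = c_2 + 4.0000·q_1 = (3.0000, 2.0000, 0.0000).
‖u_2‖ = 3.6056, so q_2 = (0.8321, 0.5547, 0.0000).
q_1·c_3 = 0.0000·2 + 0.0000·2 + 1.0000·0 = 0.0000; q_2·c_3 = 0.8321·2 + 0.5547·2 + 0.0000·0 = 2.7735.
u_3 = c_3 + 0.0000·q_1 − 2.7735·q_2 = (-0.3077, 0.4615, 0.0000).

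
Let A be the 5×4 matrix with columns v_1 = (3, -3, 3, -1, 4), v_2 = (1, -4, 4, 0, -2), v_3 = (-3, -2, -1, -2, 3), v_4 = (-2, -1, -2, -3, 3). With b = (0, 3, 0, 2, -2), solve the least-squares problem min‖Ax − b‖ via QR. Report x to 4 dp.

v_1 = (3, -3, 3, -1, 4); ‖v_1‖ = 6.6332, so q_1 = (0.4523, -0.4523, 0.4523, -0.1508, 0.6030).
q_1·v_2 = 0.4523·1 + (-0.4523)·(-4) + 0.4523·4 + (-0.1508)·0 + 0.6030·(-2) = 2.8644.
u_2 = v_2 − 2.8644·q_1 = (-0.2955, -2.7045, 2.7045, 0.4318, -3.7273).
‖u_2‖ = 5.3661, so q_2 = (-0.0551, -0.5040, 0.5040, 0.0805, -0.6946).
q_1·v_3 = 0.4523·(-3) + (-0.4523)·(-2) + 0.4523·(-1) + (-0.1508)·(-2) + 0.6030·3 = 1.2060; q_2·v_3 = (-0.0551)·(-3) + (-0.5040)·(-2) + 0.5040·(-1) + 0.0805·(-2) + (-0.6946)·3 = -1.5755.
u_3 = v_3 − 1.2060·q_1 + 1.5755·q_2 = (-3.6322, -2.2486, -0.7514, -1.6914, 1.1784).
‖u_3‖ = 4.8024, so q_3 = (-0.7563, -0.4682, -0.1565, -0.3522, 0.2454).
q_1·v_4 = 0.4523·(-2) + (-0.4523)·(-1) + 0.4523·(-2) + (-0.1508)·(-3) + 0.6030·3 = 0.9045; q_2·v_4 = (-0.0551)·(-2) + (-0.5040)·(-1) + 0.5040·(-2) + 0.0805·(-3) + (-0.6946)·3 = -2.7191; q_3·v_4 = (-0.7563)·(-2) + (-0.4682)·(-1) + (-0.1565)·(-2) + (-0.3522)·(-3) + 0.2454·3 = 4.0865.
u_4 = v_4 − 0.9045·q_1 + 2.7191·q_2 − 4.0865·q_3 = (0.5319, -0.0479, -0.3993, -1.2056, -0.4368).
‖u_4‖ = 1.4453, so q_4 = (0.3681, -0.0331, -0.2763, -0.8341, -0.3022).
Qᵀb = (-2.8644, 0.0381, -2.5998, -1.1633).
Back-substitute: x_4 = -1.1633/1.4453 = -0.8048.
x_3 = (-2.5998 − 4.0865·(-0.8048))/4.8024 = 0.1435.
x_2 = (0.0381 + 1.5755·0.1435 + 2.7191·(-0.8048))/5.3661 = -0.3586.
x_1 = (-2.8644 − 2.8644·(-0.3586) − 1.2060·0.1435 − 0.9045·(-0.8048))/6.6332 = -0.1933.

x = (-0.1933, -0.3586, 0.1435, -0.8048)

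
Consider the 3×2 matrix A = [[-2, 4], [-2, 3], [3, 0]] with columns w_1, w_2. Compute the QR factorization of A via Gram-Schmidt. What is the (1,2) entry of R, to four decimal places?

r_{12} = -3.3955

e_1 = w_1/‖w_1‖ = (-2, -2, 3)/4.1231 = (-0.4851, -0.4851, 0.7276).
r_{12} = e_1·w_2 = -3.3955.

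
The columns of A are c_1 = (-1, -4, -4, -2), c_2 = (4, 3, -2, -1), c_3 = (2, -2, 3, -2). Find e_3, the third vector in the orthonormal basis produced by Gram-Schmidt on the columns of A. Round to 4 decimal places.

e_3 = (0.4952, -0.4457, 0.5652, -0.4866)

e_1 = c_1/‖c_1‖ = (-1, -4, -4, -2)/6.0828 = (-0.1644, -0.6576, -0.6576, -0.3288).
r_{12} = e_1·c_2 = -0.9864.
u_2 = c_2 + 0.9864·e_1 = (3.8378, 2.3514, -2.6486, -1.3243).
‖u_2‖ = 5.3877, so e_2 = (0.7123, 0.4364, -0.4916, -0.2458).
r_{13} = e_1·c_3 = -0.3288; r_{23} = e_2·c_3 = -0.4314.
u_3 = c_3 + 0.3288·e_1 + 0.4314·e_2 = (2.2533, -2.0279, 2.5717, -2.2142).
‖u_3‖ = 4.5504, so e_3 = (0.4952, -0.4457, 0.5652, -0.4866).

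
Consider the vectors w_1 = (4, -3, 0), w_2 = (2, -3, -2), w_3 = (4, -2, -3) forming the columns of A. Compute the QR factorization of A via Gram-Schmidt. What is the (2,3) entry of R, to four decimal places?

e_1 = w_1/‖w_1‖ = (4, -3, 0)/5.0000 = (0.8000, -0.6000, 0.0000).
r_{12} = e_1·w_2 = 3.4000.
u_2 = w_2 − 3.4000·e_1 = (-0.7200, -0.9600, -2.0000).
‖u_2‖ = 2.3324, so e_2 = (-0.3087, -0.4116, -0.8575).
r_{23} = e_2·w_3 = 2.1609.

r_{23} = 2.1609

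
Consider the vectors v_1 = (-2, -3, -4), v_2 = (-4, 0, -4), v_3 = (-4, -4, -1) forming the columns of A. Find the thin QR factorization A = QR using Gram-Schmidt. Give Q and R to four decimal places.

Q = [[-0.3714, -0.6730, -0.6396], [-0.5571, 0.7126, -0.4264], [-0.7428, -0.1980, 0.6396]], R = [[5.3852, 4.4567, 4.4567], [0.0000, 3.4840, 0.0396], [0.0000, 0.0000, 3.6244]]

v_1 = (-2, -3, -4); ‖v_1‖ = 5.3852, so e_1 = (-0.3714, -0.5571, -0.7428).
e_1·v_2 = (-0.3714)·(-4) + (-0.5571)·0 + (-0.7428)·(-4) = 4.4567.
u_2 = v_2 − 4.4567·e_1 = (-2.3448, 2.4828, -0.6897).
‖u_2‖ = 3.4840, so e_2 = (-0.6730, 0.7126, -0.1980).
e_1·v_3 = (-0.3714)·(-4) + (-0.5571)·(-4) + (-0.7428)·(-1) = 4.4567; e_2·v_3 = (-0.6730)·(-4) + 0.7126·(-4) + (-0.1980)·(-1) = 0.0396.
u_3 = v_3 − 4.4567·e_1 − 0.0396·e_2 = (-2.3182, -1.5455, 2.3182).
‖u_3‖ = 3.6244, so e_3 = (-0.6396, -0.4264, 0.6396).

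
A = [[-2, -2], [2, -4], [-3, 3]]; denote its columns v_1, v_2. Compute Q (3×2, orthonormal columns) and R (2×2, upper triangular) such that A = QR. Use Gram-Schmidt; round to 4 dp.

Q = [[-0.4851, -0.8085], [0.4851, -0.5659], [-0.7276, 0.1617]], R = [[4.1231, -3.1530], [0.0000, 4.3656]]

v_1 = (-2, 2, -3); ‖v_1‖ = 4.1231, so e_1 = (-0.4851, 0.4851, -0.7276).
e_1·v_2 = (-0.4851)·(-2) + 0.4851·(-4) + (-0.7276)·3 = -3.1530.
u_2 = v_2 + 3.1530·e_1 = (-3.5294, -2.4706, 0.7059).
‖u_2‖ = 4.3656, so e_2 = (-0.8085, -0.5659, 0.1617).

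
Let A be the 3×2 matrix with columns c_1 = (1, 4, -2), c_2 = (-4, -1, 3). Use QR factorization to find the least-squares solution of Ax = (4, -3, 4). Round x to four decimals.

x = (-1.2286, -0.7000)

c_1 = (1, 4, -2); ‖c_1‖ = 4.5826, so e_1 = (0.2182, 0.8729, -0.4364).
e_1·c_2 = 0.2182·(-4) + 0.8729·(-1) + (-0.4364)·3 = -3.0551.
u_2 = c_2 + 3.0551·e_1 = (-3.3333, 1.6667, 1.6667).
‖u_2‖ = 4.0825, so e_2 = (-0.8165, 0.4082, 0.4082).
Qᵀb = (-3.4915, -2.8577).
Back-substitute: x_2 = -2.8577/4.0825 = -0.7000.
x_1 = (-3.4915 + 3.0551·(-0.7000))/4.5826 = -1.2286.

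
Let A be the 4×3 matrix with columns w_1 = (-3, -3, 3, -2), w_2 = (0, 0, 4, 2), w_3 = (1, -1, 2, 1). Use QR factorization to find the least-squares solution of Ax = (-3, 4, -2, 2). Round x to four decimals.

x = (-0.4101, 1.7140, -3.5000)

e_1 = w_1/‖w_1‖ = (-3, -3, 3, -2)/5.5678 = (-0.5388, -0.5388, 0.5388, -0.3592).
r_{12} = e_1·w_2 = 1.4368.
u_2 = w_2 − 1.4368·e_1 = (0.7742, 0.7742, 3.2258, 2.5161).
‖u_2‖ = 4.2350, so e_2 = (0.1828, 0.1828, 0.7617, 0.5941).
r_{13} = e_1·w_3 = 0.7184; r_{23} = e_2·w_3 = 2.1175.
u_3 = w_3 − 0.7184·e_1 − 2.1175·e_2 = (1.0000, -1.0000, 0.0000, 0.0000).
‖u_3‖ = 1.4142, so e_3 = (0.7071, -0.7071, 0.0000, 0.0000).
Qᵀb = (-2.3349, -0.1523, -4.9497).
Back-substitute: x_3 = -4.9497/1.4142 = -3.5000.
x_2 = (-0.1523 − 2.1175·(-3.5000))/4.2350 = 1.7140.
x_1 = (-2.3349 − 1.4368·1.7140 − 0.7184·(-3.5000))/5.5678 = -0.4101.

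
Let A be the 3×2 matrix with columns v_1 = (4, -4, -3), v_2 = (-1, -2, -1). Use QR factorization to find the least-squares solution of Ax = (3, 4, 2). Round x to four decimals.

x = (0.1574, -2.3503)

v_1 = (4, -4, -3); ‖v_1‖ = 6.4031, so e_1 = (0.6247, -0.6247, -0.4685).
e_1·v_2 = 0.6247·(-1) + (-0.6247)·(-2) + (-0.4685)·(-1) = 1.0932.
u_2 = v_2 − 1.0932·e_1 = (-1.6829, -1.3171, -0.4878).
‖u_2‖ = 2.1920, so e_2 = (-0.7678, -0.6009, -0.2225).
Qᵀb = (-1.5617, -5.1518).
Back-substitute: x_2 = -5.1518/2.1920 = -2.3503.
x_1 = (-1.5617 − 1.0932·(-2.3503))/6.4031 = 0.1574.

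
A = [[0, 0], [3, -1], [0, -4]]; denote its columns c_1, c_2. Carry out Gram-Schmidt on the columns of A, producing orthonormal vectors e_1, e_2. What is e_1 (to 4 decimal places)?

e_1 = (0.0000, 1.0000, 0.0000)

e_1 = c_1/‖c_1‖ = (0, 3, 0)/3.0000 = (0.0000, 1.0000, 0.0000).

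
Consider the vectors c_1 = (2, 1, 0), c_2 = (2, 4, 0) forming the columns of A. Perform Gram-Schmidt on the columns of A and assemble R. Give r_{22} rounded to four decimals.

r_{22} = 2.6833

c_1 = (2, 1, 0); ‖c_1‖ = 2.2361, so q_1 = (0.8944, 0.4472, 0.0000).
q_1·c_2 = 0.8944·2 + 0.4472·4 + 0.0000·0 = 3.5777.
u_2 = c_2 − 3.5777·q_1 = (-1.2000, 2.4000, 0.0000).
r_{22} = ‖u_2‖ = 2.6833.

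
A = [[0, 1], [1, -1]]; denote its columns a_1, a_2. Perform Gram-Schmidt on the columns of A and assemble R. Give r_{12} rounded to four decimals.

a_1 = (0, 1); ‖a_1‖ = 1.0000, so q_1 = (0.0000, 1.0000).
r_{12} = q_1·a_2 = -1.0000.

r_{12} = -1.0000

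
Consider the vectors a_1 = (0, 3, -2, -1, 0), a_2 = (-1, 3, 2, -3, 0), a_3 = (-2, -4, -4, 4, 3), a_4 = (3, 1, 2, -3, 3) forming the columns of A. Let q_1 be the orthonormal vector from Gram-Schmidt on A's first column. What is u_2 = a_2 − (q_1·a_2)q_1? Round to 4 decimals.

u_2 = (-1.0000, 1.2857, 3.1429, -2.4286, 0.0000)

a_1 = (0, 3, -2, -1, 0); ‖a_1‖ = 3.7417, so q_1 = (0.0000, 0.8018, -0.5345, -0.2673, 0.0000).
q_1·a_2 = 0.0000·(-1) + 0.8018·3 + (-0.5345)·2 + (-0.2673)·(-3) + 0.0000·0 = 2.1381.
u_2 = a_2 − 2.1381·q_1 = (-1.0000, 1.2857, 3.1429, -2.4286, 0.0000).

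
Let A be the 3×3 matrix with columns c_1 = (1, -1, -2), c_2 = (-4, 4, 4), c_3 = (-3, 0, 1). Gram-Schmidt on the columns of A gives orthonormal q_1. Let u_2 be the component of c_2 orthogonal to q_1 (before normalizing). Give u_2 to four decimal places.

c_1 = (1, -1, -2); ‖c_1‖ = 2.4495, so q_1 = (0.4082, -0.4082, -0.8165).
q_1·c_2 = 0.4082·(-4) + (-0.4082)·4 + (-0.8165)·4 = -6.5320.
u_2 = c_2 + 6.5320·q_1 = (-1.3333, 1.3333, -1.3333).

u_2 = (-1.3333, 1.3333, -1.3333)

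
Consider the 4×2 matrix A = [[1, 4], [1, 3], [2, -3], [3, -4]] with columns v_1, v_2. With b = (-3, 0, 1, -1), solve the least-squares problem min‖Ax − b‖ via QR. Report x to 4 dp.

x = (-0.5103, -0.3323)

v_1 = (1, 1, 2, 3); ‖v_1‖ = 3.8730, so e_1 = (0.2582, 0.2582, 0.5164, 0.7746).
e_1·v_2 = 0.2582·4 + 0.2582·3 + 0.5164·(-3) + 0.7746·(-4) = -2.8402.
u_2 = v_2 + 2.8402·e_1 = (4.7333, 3.7333, -1.5333, -1.8000).
‖u_2‖ = 6.4756, so e_2 = (0.7309, 0.5765, -0.2368, -0.2780).
Qᵀb = (-1.0328, -2.1517).
Back-substitute: x_2 = -2.1517/6.4756 = -0.3323.
x_1 = (-1.0328 + 2.8402·(-0.3323))/3.8730 = -0.5103.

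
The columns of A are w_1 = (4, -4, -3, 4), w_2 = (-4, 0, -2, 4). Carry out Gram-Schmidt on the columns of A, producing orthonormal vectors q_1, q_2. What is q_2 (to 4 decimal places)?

q_1 = w_1/‖w_1‖ = (4, -4, -3, 4)/7.5498 = (0.5298, -0.5298, -0.3974, 0.5298).
r_{12} = q_1·w_2 = 0.7947.
u_2 = w_2 − 0.7947·q_1 = (-4.4211, 0.4211, -1.6842, 3.5789).
‖u_2‖ = 5.9471, so q_2 = (-0.7434, 0.0708, -0.2832, 0.6018).

q_2 = (-0.7434, 0.0708, -0.2832, 0.6018)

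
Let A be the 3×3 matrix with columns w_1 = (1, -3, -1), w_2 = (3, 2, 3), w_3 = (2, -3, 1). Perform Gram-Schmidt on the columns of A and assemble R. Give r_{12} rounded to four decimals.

q_1 = w_1/‖w_1‖ = (1, -3, -1)/3.3166 = (0.3015, -0.9045, -0.3015).
r_{12} = q_1·w_2 = -1.8091.

r_{12} = -1.8091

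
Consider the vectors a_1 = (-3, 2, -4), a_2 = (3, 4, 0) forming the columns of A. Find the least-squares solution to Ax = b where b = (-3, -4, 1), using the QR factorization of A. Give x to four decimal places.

a_1 = (-3, 2, -4); ‖a_1‖ = 5.3852, so e_1 = (-0.5571, 0.3714, -0.7428).
e_1·a_2 = (-0.5571)·3 + 0.3714·4 + (-0.7428)·0 = -0.1857.
u_2 = a_2 + 0.1857·e_1 = (2.8966, 4.0690, -0.1379).
‖u_2‖ = 4.9966, so e_2 = (0.5797, 0.8144, -0.0276).
Qᵀb = (-0.5571, -5.0242).
Back-substitute: x_2 = -5.0242/4.9966 = -1.0055.
x_1 = (-0.5571 + 0.1857·(-1.0055))/5.3852 = -0.1381.

x = (-0.1381, -1.0055)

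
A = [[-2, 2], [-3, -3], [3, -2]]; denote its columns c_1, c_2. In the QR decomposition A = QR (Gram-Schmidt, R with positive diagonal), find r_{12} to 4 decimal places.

r_{12} = -0.2132

q_1 = c_1/‖c_1‖ = (-2, -3, 3)/4.6904 = (-0.4264, -0.6396, 0.6396).
r_{12} = q_1·c_2 = -0.2132.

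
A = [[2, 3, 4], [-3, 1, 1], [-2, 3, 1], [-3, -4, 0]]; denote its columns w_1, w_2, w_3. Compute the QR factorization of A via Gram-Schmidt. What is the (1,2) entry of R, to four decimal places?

r_{12} = 1.7650

w_1 = (2, -3, -2, -3); ‖w_1‖ = 5.0990, so q_1 = (0.3922, -0.5883, -0.3922, -0.5883).
r_{12} = q_1·w_2 = 1.7650.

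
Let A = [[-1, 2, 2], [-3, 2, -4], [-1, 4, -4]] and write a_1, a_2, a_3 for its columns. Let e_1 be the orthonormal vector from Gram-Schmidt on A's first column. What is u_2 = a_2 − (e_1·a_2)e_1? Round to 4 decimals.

a_1 = (-1, -3, -1); ‖a_1‖ = 3.3166, so e_1 = (-0.3015, -0.9045, -0.3015).
e_1·a_2 = (-0.3015)·2 + (-0.9045)·2 + (-0.3015)·4 = -3.6181.
u_2 = a_2 + 3.6181·e_1 = (0.9091, -1.2727, 2.9091).

u_2 = (0.9091, -1.2727, 2.9091)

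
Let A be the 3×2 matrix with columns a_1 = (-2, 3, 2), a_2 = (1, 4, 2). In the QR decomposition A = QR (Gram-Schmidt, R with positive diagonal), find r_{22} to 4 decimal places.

a_1 = (-2, 3, 2); ‖a_1‖ = 4.1231, so e_1 = (-0.4851, 0.7276, 0.4851).
e_1·a_2 = (-0.4851)·1 + 0.7276·4 + 0.4851·2 = 3.3955.
u_2 = a_2 − 3.3955·e_1 = (2.6471, 1.5294, 0.3529).
r_{22} = ‖u_2‖ = 3.0774.

r_{22} = 3.0774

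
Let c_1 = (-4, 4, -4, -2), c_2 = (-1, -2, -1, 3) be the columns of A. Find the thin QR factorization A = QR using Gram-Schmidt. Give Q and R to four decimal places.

c_1 = (-4, 4, -4, -2); ‖c_1‖ = 7.2111, so e_1 = (-0.5547, 0.5547, -0.5547, -0.2774).
e_1·c_2 = (-0.5547)·(-1) + 0.5547·(-2) + (-0.5547)·(-1) + (-0.2774)·3 = -0.8321.
u_2 = c_2 + 0.8321·e_1 = (-1.4615, -1.5385, -1.4615, 2.7692).
‖u_2‖ = 3.7826, so e_2 = (-0.3864, -0.4067, -0.3864, 0.7321).

Q = [[-0.5547, -0.3864], [0.5547, -0.4067], [-0.5547, -0.3864], [-0.2774, 0.7321]], R = [[7.2111, -0.8321], [0.0000, 3.7826]]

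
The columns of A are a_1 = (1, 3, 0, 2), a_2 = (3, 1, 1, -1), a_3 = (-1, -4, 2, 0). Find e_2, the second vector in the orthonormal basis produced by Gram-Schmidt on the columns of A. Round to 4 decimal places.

e_2 = (0.8238, 0.0434, 0.3035, -0.4769)

a_1 = (1, 3, 0, 2); ‖a_1‖ = 3.7417, so e_1 = (0.2673, 0.8018, 0.0000, 0.5345).
e_1·a_2 = 0.2673·3 + 0.8018·1 + 0.0000·1 + 0.5345·(-1) = 1.0690.
u_2 = a_2 − 1.0690·e_1 = (2.7143, 0.1429, 1.0000, -1.5714).
‖u_2‖ = 3.2950, so e_2 = (0.8238, 0.0434, 0.3035, -0.4769).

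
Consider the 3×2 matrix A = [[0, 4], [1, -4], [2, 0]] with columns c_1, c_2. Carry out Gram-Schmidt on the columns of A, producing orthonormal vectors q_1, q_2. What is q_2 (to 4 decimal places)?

q_2 = (0.7454, -0.5963, 0.2981)

q_1 = c_1/‖c_1‖ = (0, 1, 2)/2.2361 = (0.0000, 0.4472, 0.8944).
r_{12} = q_1·c_2 = -1.7889.
u_2 = c_2 + 1.7889·q_1 = (4.0000, -3.2000, 1.6000).
‖u_2‖ = 5.3666, so q_2 = (0.7454, -0.5963, 0.2981).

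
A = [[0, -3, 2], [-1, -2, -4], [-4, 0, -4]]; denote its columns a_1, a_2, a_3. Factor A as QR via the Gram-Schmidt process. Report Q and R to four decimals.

a_1 = (0, -1, -4); ‖a_1‖ = 4.1231, so e_1 = (0.0000, -0.2425, -0.9701).
e_1·a_2 = 0.0000·(-3) + (-0.2425)·(-2) + (-0.9701)·0 = 0.4851.
u_2 = a_2 − 0.4851·e_1 = (-3.0000, -1.8824, 0.4706).
‖u_2‖ = 3.5728, so e_2 = (-0.8397, -0.5269, 0.1317).
e_1·a_3 = 0.0000·2 + (-0.2425)·(-4) + (-0.9701)·(-4) = 4.8507; e_2·a_3 = (-0.8397)·2 + (-0.5269)·(-4) + 0.1317·(-4) = -0.0988.
u_3 = a_3 − 4.8507·e_1 + 0.0988·e_2 = (1.9171, -2.8756, 0.7189).
‖u_3‖ = 3.5300, so e_3 = (0.5431, -0.8146, 0.2037).

Q = [[0.0000, -0.8397, 0.5431], [-0.2425, -0.5269, -0.8146], [-0.9701, 0.1317, 0.2037]], R = [[4.1231, 0.4851, 4.8507], [0.0000, 3.5728, -0.0988], [0.0000, 0.0000, 3.5300]]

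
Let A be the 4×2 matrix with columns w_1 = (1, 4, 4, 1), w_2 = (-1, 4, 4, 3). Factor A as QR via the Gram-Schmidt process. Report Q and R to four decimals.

Q = [[0.1715, -0.7071], [0.6860, 0.0000], [0.6860, 0.0000], [0.1715, 0.7071]], R = [[5.8310, 5.8310], [0.0000, 2.8284]]

w_1 = (1, 4, 4, 1); ‖w_1‖ = 5.8310, so e_1 = (0.1715, 0.6860, 0.6860, 0.1715).
e_1·w_2 = 0.1715·(-1) + 0.6860·4 + 0.6860·4 + 0.1715·3 = 5.8310.
u_2 = w_2 − 5.8310·e_1 = (-2.0000, 0.0000, 0.0000, 2.0000).
‖u_2‖ = 2.8284, so e_2 = (-0.7071, 0.0000, 0.0000, 0.7071).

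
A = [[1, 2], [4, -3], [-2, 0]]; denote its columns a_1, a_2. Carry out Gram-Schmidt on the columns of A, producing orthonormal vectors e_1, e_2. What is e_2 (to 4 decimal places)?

a_1 = (1, 4, -2); ‖a_1‖ = 4.5826, so e_1 = (0.2182, 0.8729, -0.4364).
e_1·a_2 = 0.2182·2 + 0.8729·(-3) + (-0.4364)·0 = -2.1822.
u_2 = a_2 + 2.1822·e_1 = (2.4762, -1.0952, -0.9524).
‖u_2‖ = 2.8702, so e_2 = (0.8627, -0.3816, -0.3318).

e_2 = (0.8627, -0.3816, -0.3318)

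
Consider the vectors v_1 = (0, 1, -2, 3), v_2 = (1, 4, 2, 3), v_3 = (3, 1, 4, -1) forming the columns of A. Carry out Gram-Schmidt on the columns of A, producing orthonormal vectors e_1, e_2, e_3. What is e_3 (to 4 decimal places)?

e_3 = (0.9271, -0.3481, 0.0293, 0.1356)

v_1 = (0, 1, -2, 3); ‖v_1‖ = 3.7417, so e_1 = (0.0000, 0.2673, -0.5345, 0.8018).
e_1·v_2 = 0.0000·1 + 0.2673·4 + (-0.5345)·2 + 0.8018·3 = 2.4054.
u_2 = v_2 − 2.4054·e_1 = (1.0000, 3.3571, 3.2857, 1.0714).
‖u_2‖ = 4.9208, so e_2 = (0.2032, 0.6822, 0.6677, 0.2177).
e_1·v_3 = 0.0000·3 + 0.2673·1 + (-0.5345)·4 + 0.8018·(-1) = -2.6726; e_2·v_3 = 0.2032·3 + 0.6822·1 + 0.6677·4 + 0.2177·(-1) = 3.7450.
u_3 = v_3 + 2.6726·e_1 − 3.7450·e_2 = (2.2389, -0.8407, 0.0708, 0.3274).
‖u_3‖ = 2.4149, so e_3 = (0.9271, -0.3481, 0.0293, 0.1356).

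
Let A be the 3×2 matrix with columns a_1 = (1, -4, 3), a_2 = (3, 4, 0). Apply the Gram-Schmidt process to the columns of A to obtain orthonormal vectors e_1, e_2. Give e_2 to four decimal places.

a_1 = (1, -4, 3); ‖a_1‖ = 5.0990, so e_1 = (0.1961, -0.7845, 0.5883).
e_1·a_2 = 0.1961·3 + (-0.7845)·4 + 0.5883·0 = -2.5495.
u_2 = a_2 + 2.5495·e_1 = (3.5000, 2.0000, 1.5000).
‖u_2‖ = 4.3012, so e_2 = (0.8137, 0.4650, 0.3487).

e_2 = (0.8137, 0.4650, 0.3487)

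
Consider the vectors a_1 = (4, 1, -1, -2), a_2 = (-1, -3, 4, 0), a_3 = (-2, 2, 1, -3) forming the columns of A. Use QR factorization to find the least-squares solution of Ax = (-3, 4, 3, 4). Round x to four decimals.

x = (-1.0094, -0.3117, 0.2217)

e_1 = a_1/‖a_1‖ = (4, 1, -1, -2)/4.6904 = (0.8528, 0.2132, -0.2132, -0.4264).
r_{12} = e_1·a_2 = -2.3452.
u_2 = a_2 + 2.3452·e_1 = (1.0000, -2.5000, 3.5000, -1.0000).
‖u_2‖ = 4.5277, so e_2 = (0.2209, -0.5522, 0.7730, -0.2209).
r_{13} = e_1·a_3 = -0.2132; r_{23} = e_2·a_3 = -0.1104.
u_3 = a_3 + 0.2132·e_1 + 0.1104·e_2 = (-1.7938, 1.9845, 1.0399, -3.1153).
‖u_3‖ = 4.2358, so e_3 = (-0.4235, 0.4685, 0.2455, -0.7355).
Qᵀb = (-4.0508, -1.4356, 0.9391).
Back-substitute: x_3 = 0.9391/4.2358 = 0.2217.
x_2 = (-1.4356 + 0.1104·0.2217)/4.5277 = -0.3117.
x_1 = (-4.0508 + 2.3452·(-0.3117) + 0.2132·0.2217)/4.6904 = -1.0094.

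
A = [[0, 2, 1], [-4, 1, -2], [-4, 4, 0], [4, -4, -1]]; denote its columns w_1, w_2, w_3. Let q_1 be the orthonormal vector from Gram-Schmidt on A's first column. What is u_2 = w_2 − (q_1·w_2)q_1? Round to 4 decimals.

w_1 = (0, -4, -4, 4); ‖w_1‖ = 6.9282, so q_1 = (0.0000, -0.5774, -0.5774, 0.5774).
q_1·w_2 = 0.0000·2 + (-0.5774)·1 + (-0.5774)·4 + 0.5774·(-4) = -5.1962.
u_2 = w_2 + 5.1962·q_1 = (2.0000, -2.0000, 1.0000, -1.0000).

u_2 = (2.0000, -2.0000, 1.0000, -1.0000)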